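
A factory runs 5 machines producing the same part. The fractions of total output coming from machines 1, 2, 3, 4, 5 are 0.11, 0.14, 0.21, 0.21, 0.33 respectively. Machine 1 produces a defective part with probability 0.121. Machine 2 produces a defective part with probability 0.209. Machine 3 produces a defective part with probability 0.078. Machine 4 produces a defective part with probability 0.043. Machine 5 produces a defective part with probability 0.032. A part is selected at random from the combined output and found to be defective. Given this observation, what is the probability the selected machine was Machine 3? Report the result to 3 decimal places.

Posterior probability ≈ 0.209

Tabulate prior·likelihood by source: [1] prior 0.11, lik 0.121, product 0.01331; [2] prior 0.14, lik 0.209, product 0.02926; [3] prior 0.21, lik 0.078, product 0.01638; [4] prior 0.21, lik 0.043, product 0.009030; [5] prior 0.33, lik 0.032, product 0.01056.
Normalizing constant = 0.078540; the posterior for Machine 3 is its product over the sum, 0.01638/0.078540 = 0.209.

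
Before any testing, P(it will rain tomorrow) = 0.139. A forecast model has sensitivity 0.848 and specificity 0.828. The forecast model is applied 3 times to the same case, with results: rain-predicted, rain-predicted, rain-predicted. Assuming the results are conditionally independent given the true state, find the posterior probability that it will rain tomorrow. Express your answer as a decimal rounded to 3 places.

Posterior P(H) ≈ 0.951

Let H be the event that it will rain tomorrow; start with P(H) = 0.139. P('rain-predicted'|H) = 0.848, P('rain-predicted'|¬H) = 0.172.
Update on result 1 ('rain-predicted'): P(H) ← 0.848·0.1390 / (0.848·0.1390 + 0.172·0.8610) = 0.11787/0.26596 = 0.4432.
Update on result 2 ('rain-predicted'): P(H) ← 0.848·0.4432 / (0.848·0.4432 + 0.172·0.5568) = 0.37582/0.47159 = 0.7969.
Update on result 3 ('rain-predicted'): P(H) ← 0.848·0.7969 / (0.848·0.7969 + 0.172·0.2031) = 0.67579/0.71072 = 0.9509.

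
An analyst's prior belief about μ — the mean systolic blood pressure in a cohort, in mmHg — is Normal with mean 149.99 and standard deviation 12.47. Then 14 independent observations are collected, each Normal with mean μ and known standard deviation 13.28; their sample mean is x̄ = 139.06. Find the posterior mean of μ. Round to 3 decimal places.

Prior precision 1/τ₀² = 1/12.47² = 0.00643083; data precision n/σ² = 14/13.28² = 0.0793838.
Posterior precision = 0.00643083 + 0.0793838 = 0.0858146.
Posterior mean = (0.00643083·149.99 + 0.0793838·139.06) / 0.0858146 = 139.879.

Posterior mean ≈ 139.879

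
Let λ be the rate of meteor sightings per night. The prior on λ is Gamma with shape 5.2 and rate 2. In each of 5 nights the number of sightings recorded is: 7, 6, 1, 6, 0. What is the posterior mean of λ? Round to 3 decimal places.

Posterior mean ≈ 3.600

The Poisson likelihood adds the total count to the shape and the number of exposure periods to the rate. Here ∑xᵢ = 20 and n = 5, so shape 5.2→25.2 and rate 2→7.
E[λ | data] = 25.2/7 = 3.600.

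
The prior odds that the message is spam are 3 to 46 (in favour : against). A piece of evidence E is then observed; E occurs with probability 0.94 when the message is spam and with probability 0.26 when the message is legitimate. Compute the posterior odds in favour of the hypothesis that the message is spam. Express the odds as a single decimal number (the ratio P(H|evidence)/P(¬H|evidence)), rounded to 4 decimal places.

Prior odds = 3/46 = 0.065217. In log-odds, ln(0.065217) = -2.7300.
Add log likelihood ratio: ln(3.6154) = 1.2852.
Posterior log-odds = -1.4448, so posterior odds = exp(-1.4448) = 0.23579.

Posterior odds ≈ 0.2358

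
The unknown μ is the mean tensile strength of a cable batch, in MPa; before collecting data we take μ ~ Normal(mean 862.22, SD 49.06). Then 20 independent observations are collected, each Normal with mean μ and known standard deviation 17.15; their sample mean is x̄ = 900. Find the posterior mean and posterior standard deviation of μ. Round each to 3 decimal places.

With known σ, the Normal prior is conjugate. Weight on the data is w = (n/σ²)/(n/σ² + 1/τ₀²) = 0.0679989/(0.0679989+0.00041548) = 0.99393.
Posterior mean = w·x̄ + (1−w)·μ₀ = 0.99393·900 + 0.0060729·862.22 = 899.771. Posterior variance = 1/(0.0679989+0.00041548) = 14.6168, so SD = 3.823.

Posterior mean ≈ 899.771; posterior SD ≈ 3.823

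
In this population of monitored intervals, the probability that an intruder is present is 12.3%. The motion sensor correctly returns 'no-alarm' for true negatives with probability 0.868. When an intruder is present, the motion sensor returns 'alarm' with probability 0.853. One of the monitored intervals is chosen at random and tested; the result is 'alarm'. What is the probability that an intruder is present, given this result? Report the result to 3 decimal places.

P(H | E) ≈ 0.475

Let H be the event that an intruder is present. P(H) = 0.123, so P(¬H) = 0.877. With E the 'alarm' result, P(E|H) = 0.853 and P(E|¬H) = 0.132.
P(E) = 0.853·0.123 + 0.132·0.877 = 0.10492 + 0.11576 = 0.22068.
By Bayes' theorem, P(H|E) = 0.10492 / 0.22068 = 0.475.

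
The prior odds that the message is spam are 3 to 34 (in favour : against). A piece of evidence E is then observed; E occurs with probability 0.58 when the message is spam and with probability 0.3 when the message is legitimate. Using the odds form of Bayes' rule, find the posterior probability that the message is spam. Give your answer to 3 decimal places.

Posterior probability ≈ 0.146

Prior odds = 3/34 = 0.088235. In log-odds, ln(0.088235) = -2.4277.
Add log likelihood ratio: ln(1.9333) = 0.65925.
Posterior log-odds = -1.7685, so posterior odds = exp(-1.7685) = 0.17059. Converting, P(H|E) = 0.17059/1.1706 = 0.146.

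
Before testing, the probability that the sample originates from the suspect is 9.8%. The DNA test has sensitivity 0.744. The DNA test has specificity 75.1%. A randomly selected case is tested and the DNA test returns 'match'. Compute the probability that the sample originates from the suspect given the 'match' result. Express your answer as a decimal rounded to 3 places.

P(H | E) ≈ 0.245

Let H be the event that the sample originates from the suspect. P(H) = 0.098, so P(¬H) = 0.902. With E the 'match' result, P(E|H) = 0.744 and P(E|¬H) = 0.249.
P(E) = 0.744·0.098 + 0.249·0.902 = 0.072912 + 0.22460 = 0.29751.
By Bayes' theorem, P(H|E) = 0.072912 / 0.29751 = 0.245.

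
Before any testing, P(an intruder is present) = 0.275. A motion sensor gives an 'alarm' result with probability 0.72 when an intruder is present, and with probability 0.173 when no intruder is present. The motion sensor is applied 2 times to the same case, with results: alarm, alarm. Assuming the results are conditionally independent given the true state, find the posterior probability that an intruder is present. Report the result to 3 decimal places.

Posterior P(H) ≈ 0.868

Let H be the event that an intruder is present; start with P(H) = 0.275. P('alarm'|H) = 0.72, P('alarm'|¬H) = 0.173.
Update on result 1 ('alarm'): P(H) ← 0.72·0.2750 / (0.72·0.2750 + 0.173·0.7250) = 0.19800/0.32342 = 0.6122.
Update on result 2 ('alarm'): P(H) ← 0.72·0.6122 / (0.72·0.6122 + 0.173·0.3878) = 0.44078/0.50787 = 0.8679.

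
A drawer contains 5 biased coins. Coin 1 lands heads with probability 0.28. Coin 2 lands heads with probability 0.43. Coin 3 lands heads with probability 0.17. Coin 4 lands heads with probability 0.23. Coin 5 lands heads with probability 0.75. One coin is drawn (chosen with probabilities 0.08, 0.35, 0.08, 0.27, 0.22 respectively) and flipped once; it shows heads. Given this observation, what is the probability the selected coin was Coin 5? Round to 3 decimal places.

Posterior probability ≈ 0.399

P(heads|C1) = 0.28; P(heads|C2) = 0.43; P(heads|C3) = 0.17; P(heads|C4) = 0.23; P(heads|C5) = 0.75.
Prior × likelihood for each source: 0.08·0.28=0.02240, 0.35·0.43=0.1505, 0.08·0.17=0.01360, 0.27·0.23=0.06210, 0.22·0.75=0.1650. Summing gives P(heads) = 0.41360.
P(Coin 5 | heads) = 0.1650 / 0.41360 = 0.399.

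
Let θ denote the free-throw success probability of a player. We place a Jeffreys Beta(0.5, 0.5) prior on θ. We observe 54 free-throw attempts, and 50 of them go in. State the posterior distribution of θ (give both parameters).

Observing 50 successes and 4 failures updates Beta(0.5, 0.5) by adding the success and failure counts to the two shape parameters: α = 0.5+50 = 50.5, β = 0.5+4 = 4.5.

Posterior: Beta(50.5, 4.5)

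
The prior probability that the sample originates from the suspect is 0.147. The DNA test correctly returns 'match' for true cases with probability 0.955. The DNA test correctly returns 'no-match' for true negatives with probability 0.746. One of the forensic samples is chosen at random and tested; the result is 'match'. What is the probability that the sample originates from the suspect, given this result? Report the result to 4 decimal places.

Write H for 'the sample originates from the suspect'. Prior odds H:¬H = 0.147/0.853 = 0.17233. For the 'match' outcome, the likelihood ratio is 0.955/0.254 = 3.7598.
Posterior odds = 0.17233 × 3.7598 = 0.64794, so P(H|E) = 0.64794/(1+0.64794) = 0.3932.

P(H | E) ≈ 0.3932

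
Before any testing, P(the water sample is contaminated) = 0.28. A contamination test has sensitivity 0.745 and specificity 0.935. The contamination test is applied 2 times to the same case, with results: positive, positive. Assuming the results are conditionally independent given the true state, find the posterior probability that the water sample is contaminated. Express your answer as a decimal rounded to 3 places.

With H the event that the water sample is contaminated, the joint likelihood of the observed sequence is P(data|H) = 0.745·0.745 = 0.55502 and P(data|¬H) = 0.065·0.065 = 0.0042250.
Bayes: P(H|data) = 0.28·0.55502 / (0.28·0.55502 + 0.72·0.0042250) = 0.15541/0.15845 = 0.9808.

Posterior P(H) ≈ 0.981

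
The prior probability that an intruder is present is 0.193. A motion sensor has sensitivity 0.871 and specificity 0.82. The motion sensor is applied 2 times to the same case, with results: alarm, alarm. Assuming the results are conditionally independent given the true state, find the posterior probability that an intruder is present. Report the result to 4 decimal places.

Posterior P(H) ≈ 0.8485

Let H be the event that an intruder is present; start with P(H) = 0.193. P('alarm'|H) = 0.871, P('alarm'|¬H) = 0.18.
Update on result 1 ('alarm'): P(H) ← 0.871·0.1930 / (0.871·0.1930 + 0.18·0.8070) = 0.16810/0.31336 = 0.5364.
Update on result 2 ('alarm'): P(H) ← 0.871·0.5364 / (0.871·0.5364 + 0.18·0.4636) = 0.46725/0.55069 = 0.8485.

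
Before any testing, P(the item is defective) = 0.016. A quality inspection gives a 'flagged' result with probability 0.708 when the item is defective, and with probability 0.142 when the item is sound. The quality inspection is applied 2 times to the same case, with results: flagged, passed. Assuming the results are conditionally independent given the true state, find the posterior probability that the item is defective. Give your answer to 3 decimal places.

Posterior P(H) ≈ 0.027

With H the event that the item is defective, the joint likelihood of the observed sequence is P(data|H) = 0.708·0.292 = 0.20674 and P(data|¬H) = 0.142·0.858 = 0.12184.
Bayes: P(H|data) = 0.016·0.20674 / (0.016·0.20674 + 0.984·0.12184) = 0.0033078/0.12319 = 0.0269.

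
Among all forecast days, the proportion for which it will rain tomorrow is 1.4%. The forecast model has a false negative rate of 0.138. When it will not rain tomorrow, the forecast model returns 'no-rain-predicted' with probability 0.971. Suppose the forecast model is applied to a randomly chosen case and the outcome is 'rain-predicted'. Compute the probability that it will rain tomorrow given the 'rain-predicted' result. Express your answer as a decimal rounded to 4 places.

Write H for 'it will rain tomorrow'. Prior odds H:¬H = 0.014/0.986 = 0.014199. For the 'rain-predicted' outcome, the likelihood ratio is 0.862/0.029 = 29.724.
Posterior odds = 0.014199 × 29.724 = 0.42205, so P(H|E) = 0.42205/(1+0.42205) = 0.2968.

P(H | E) ≈ 0.2968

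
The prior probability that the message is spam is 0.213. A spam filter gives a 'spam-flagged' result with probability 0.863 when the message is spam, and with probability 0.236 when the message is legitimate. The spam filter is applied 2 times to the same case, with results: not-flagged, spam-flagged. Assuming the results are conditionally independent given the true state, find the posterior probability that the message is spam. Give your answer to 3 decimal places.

Let H be the event that the message is spam; start with P(H) = 0.213. P('spam-flagged'|H) = 0.863, P('spam-flagged'|¬H) = 0.236.
Update on result 1 ('not-flagged'): P(H) ← 0.137·0.2130 / (0.137·0.2130 + 0.764·0.7870) = 0.029181/0.63045 = 0.0463.
Update on result 2 ('spam-flagged'): P(H) ← 0.863·0.0463 / (0.863·0.0463 + 0.236·0.9537) = 0.039945/0.26502 = 0.1507.

Posterior P(H) ≈ 0.151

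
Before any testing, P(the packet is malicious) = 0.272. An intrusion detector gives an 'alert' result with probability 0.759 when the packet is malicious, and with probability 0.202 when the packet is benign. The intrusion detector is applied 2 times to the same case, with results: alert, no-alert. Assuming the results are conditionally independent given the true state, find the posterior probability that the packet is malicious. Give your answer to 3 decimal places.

With H the event that the packet is malicious, the joint likelihood of the observed sequence is P(data|H) = 0.759·0.241 = 0.18292 and P(data|¬H) = 0.202·0.798 = 0.16120.
Bayes: P(H|data) = 0.272·0.18292 / (0.272·0.18292 + 0.728·0.16120) = 0.049754/0.16710 = 0.2977.

Posterior P(H) ≈ 0.298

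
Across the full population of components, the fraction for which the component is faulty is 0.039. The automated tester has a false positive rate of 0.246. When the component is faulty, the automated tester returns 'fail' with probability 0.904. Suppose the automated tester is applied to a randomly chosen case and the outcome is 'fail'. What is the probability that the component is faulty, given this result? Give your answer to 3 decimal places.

Write H for 'the component is faulty'. Prior odds H:¬H = 0.039/0.961 = 0.040583. For the 'fail' outcome, the likelihood ratio is 0.904/0.246 = 3.6748.
Posterior odds = 0.040583 × 3.6748 = 0.14913, so P(H|E) = 0.14913/(1+0.14913) = 0.130.

P(H | E) ≈ 0.130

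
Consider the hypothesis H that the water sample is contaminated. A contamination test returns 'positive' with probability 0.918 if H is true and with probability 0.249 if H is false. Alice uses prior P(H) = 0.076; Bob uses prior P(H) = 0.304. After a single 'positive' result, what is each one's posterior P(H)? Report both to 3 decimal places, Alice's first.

The likelihood ratio for a 'positive' result is 0.918/0.249 = 3.6867.
Alice: prior odds 0.076/0.924 = 0.082251; posterior odds 0.30324; posterior probability 0.233.
Bob: prior odds 0.304/0.696 = 0.43678; posterior odds 1.6103; posterior probability 0.617.

Alice: 0.233; Bob: 0.617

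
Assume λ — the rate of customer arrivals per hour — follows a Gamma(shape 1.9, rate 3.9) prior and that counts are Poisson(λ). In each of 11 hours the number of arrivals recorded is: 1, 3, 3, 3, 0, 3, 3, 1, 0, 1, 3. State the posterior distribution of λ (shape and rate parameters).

Total count ∑xᵢ = 21 over n = 11 hours.
Gamma is conjugate to the Poisson likelihood: posterior is Gamma(shape = 1.9+21 = 22.9, rate = 3.9+11 = 14.9).

Posterior: Gamma(shape=22.9, rate=14.9)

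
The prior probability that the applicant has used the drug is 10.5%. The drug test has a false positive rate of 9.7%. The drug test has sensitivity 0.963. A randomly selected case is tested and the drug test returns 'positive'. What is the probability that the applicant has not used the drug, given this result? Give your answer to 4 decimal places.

Write H for 'the applicant has used the drug'. Prior odds H:¬H = 0.105/0.895 = 0.11732. For the 'positive' outcome, the likelihood ratio is 0.963/0.097 = 9.9278.
Posterior odds = 0.11732 × 9.9278 = 1.1647, so P(H|E) = 1.1647/(1+1.1647) = 0.5380. Then P(¬H|E) = 1 − 0.5380 = 0.4620.

P(¬H | E) ≈ 0.4620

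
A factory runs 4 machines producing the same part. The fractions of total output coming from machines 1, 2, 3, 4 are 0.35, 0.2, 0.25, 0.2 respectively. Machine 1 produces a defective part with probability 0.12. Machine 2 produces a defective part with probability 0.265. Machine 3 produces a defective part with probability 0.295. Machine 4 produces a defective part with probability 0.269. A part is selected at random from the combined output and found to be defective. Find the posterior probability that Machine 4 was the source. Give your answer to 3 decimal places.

Posterior probability ≈ 0.242

Tabulate prior·likelihood by source: [1] prior 0.35, lik 0.12, product 0.04200; [2] prior 0.2, lik 0.265, product 0.05300; [3] prior 0.25, lik 0.295, product 0.07375; [4] prior 0.2, lik 0.269, product 0.05380.
Normalizing constant = 0.22255; the posterior for Machine 4 is its product over the sum, 0.05380/0.22255 = 0.242.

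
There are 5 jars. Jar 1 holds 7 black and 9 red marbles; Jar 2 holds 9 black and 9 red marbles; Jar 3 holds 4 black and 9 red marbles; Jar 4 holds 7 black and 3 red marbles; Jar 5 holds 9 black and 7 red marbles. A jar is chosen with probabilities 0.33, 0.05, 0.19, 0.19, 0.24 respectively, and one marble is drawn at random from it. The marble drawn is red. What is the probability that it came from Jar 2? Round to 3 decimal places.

P(red|Jar 1) = 0.5625; P(red|Jar 2) = 0.5; P(red|Jar 3) = 0.6923; P(red|Jar 4) = 0.3; P(red|Jar 5) = 0.4375.
Prior × likelihood for each source: 0.33·0.5625=0.1856, 0.05·0.5=0.02500, 0.19·0.6923=0.1315, 0.19·0.3=0.05700, 0.24·0.4375=0.1050. Summing gives P(red) = 0.50416.
P(Jar 2 | red) = 0.02500 / 0.50416 = 0.050.

Posterior probability ≈ 0.050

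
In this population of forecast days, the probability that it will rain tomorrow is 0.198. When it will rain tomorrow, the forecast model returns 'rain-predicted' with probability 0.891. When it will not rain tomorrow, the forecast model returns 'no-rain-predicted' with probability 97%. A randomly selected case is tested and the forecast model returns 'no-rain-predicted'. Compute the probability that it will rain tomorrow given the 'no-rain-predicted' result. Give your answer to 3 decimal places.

Write H for 'it will rain tomorrow'. Prior odds H:¬H = 0.198/0.802 = 0.24688. For the 'no-rain-predicted' outcome, the likelihood ratio is 0.109/0.97 = 0.11237.
Posterior odds = 0.24688 × 0.11237 = 0.027742, so P(H|E) = 0.027742/(1+0.027742) = 0.027.

P(H | E) ≈ 0.027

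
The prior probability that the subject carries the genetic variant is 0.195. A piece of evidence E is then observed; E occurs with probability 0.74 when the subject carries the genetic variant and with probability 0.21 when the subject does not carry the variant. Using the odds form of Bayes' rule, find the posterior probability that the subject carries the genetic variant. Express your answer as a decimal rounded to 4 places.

Posterior probability ≈ 0.4605

Prior odds = 0.195/(1−0.195) = 0.24224.
Likelihood ratio for E = 0.74/0.21 = 3.5238.
Posterior odds = prior odds × LR = 0.85359.
Posterior probability = odds/(1+odds) = 0.85359/1.8536 = 0.4605.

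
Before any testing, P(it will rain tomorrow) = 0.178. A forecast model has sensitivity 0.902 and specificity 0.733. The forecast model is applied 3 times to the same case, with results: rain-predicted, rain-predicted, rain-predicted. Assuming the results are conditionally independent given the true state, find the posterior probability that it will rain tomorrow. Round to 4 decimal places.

Posterior P(H) ≈ 0.8930

With H the event that it will rain tomorrow, the joint likelihood of the observed sequence is P(data|H) = 0.902·0.902·0.902 = 0.73387 and P(data|¬H) = 0.267·0.267·0.267 = 0.019034.
Bayes: P(H|data) = 0.178·0.73387 / (0.178·0.73387 + 0.822·0.019034) = 0.13063/0.14628 = 0.8930.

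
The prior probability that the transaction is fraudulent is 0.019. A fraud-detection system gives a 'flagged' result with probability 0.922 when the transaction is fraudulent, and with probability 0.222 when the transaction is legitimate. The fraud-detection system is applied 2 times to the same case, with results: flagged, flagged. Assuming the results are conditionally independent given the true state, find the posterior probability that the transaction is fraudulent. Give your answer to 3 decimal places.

Posterior P(H) ≈ 0.250

Let H be the event that the transaction is fraudulent; start with P(H) = 0.019. P('flagged'|H) = 0.922, P('flagged'|¬H) = 0.222.
Update on result 1 ('flagged'): P(H) ← 0.922·0.0190 / (0.922·0.0190 + 0.222·0.9810) = 0.017518/0.23530 = 0.0744.
Update on result 2 ('flagged'): P(H) ← 0.922·0.0744 / (0.922·0.0744 + 0.222·0.9256) = 0.068643/0.27411 = 0.2504.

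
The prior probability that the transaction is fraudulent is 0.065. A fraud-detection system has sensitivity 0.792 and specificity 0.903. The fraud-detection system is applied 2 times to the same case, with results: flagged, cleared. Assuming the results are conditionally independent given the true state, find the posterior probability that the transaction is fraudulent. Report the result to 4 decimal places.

Let H be the event that the transaction is fraudulent; start with P(H) = 0.065. P('flagged'|H) = 0.792, P('flagged'|¬H) = 0.097.
Update on result 1 ('flagged'): P(H) ← 0.792·0.0650 / (0.792·0.0650 + 0.097·0.9350) = 0.051480/0.14218 = 0.3621.
Update on result 2 ('cleared'): P(H) ← 0.208·0.3621 / (0.208·0.3621 + 0.903·0.6379) = 0.075315/0.65135 = 0.1156.

Posterior P(H) ≈ 0.1156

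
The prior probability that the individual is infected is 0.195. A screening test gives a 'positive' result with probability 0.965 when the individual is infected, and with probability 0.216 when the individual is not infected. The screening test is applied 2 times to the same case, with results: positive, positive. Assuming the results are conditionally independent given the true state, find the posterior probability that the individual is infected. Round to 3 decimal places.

Posterior P(H) ≈ 0.829

With H the event that the individual is infected, the joint likelihood of the observed sequence is P(data|H) = 0.965·0.965 = 0.93122 and P(data|¬H) = 0.216·0.216 = 0.046656.
Bayes: P(H|data) = 0.195·0.93122 / (0.195·0.93122 + 0.805·0.046656) = 0.18159/0.21915 = 0.8286.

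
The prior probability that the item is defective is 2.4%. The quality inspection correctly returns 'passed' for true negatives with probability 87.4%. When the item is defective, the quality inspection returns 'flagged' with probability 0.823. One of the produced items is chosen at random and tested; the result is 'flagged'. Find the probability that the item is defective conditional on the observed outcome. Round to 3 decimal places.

Write H for 'the item is defective'. Prior odds H:¬H = 0.024/0.976 = 0.024590. For the 'flagged' outcome, the likelihood ratio is 0.823/0.126 = 6.5317.
Posterior odds = 0.024590 × 6.5317 = 0.16062, so P(H|E) = 0.16062/(1+0.16062) = 0.138.

P(H | E) ≈ 0.138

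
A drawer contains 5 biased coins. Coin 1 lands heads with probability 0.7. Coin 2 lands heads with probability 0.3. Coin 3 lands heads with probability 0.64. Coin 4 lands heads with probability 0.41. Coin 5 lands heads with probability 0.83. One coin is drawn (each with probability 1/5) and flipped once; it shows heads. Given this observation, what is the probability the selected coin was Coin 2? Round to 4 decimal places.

Posterior probability ≈ 0.1042

Tabulate prior·likelihood by source: [1] prior 0.2, lik 0.7, product 0.1400; [2] prior 0.2, lik 0.3, product 0.06000; [3] prior 0.2, lik 0.64, product 0.1280; [4] prior 0.2, lik 0.41, product 0.08200; [5] prior 0.2, lik 0.83, product 0.1660.
Normalizing constant = 0.57600; the posterior for Coin 2 is its product over the sum, 0.06000/0.57600 = 0.1042.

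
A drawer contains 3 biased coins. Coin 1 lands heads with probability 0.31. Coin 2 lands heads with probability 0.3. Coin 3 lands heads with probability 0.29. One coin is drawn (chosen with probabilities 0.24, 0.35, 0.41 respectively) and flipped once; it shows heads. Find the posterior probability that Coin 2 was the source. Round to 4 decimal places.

Tabulate prior·likelihood by source: [1] prior 0.24, lik 0.31, product 0.07440; [2] prior 0.35, lik 0.3, product 0.1050; [3] prior 0.41, lik 0.29, product 0.1189.
Normalizing constant = 0.29830; the posterior for Coin 2 is its product over the sum, 0.1050/0.29830 = 0.3520.

Posterior probability ≈ 0.3520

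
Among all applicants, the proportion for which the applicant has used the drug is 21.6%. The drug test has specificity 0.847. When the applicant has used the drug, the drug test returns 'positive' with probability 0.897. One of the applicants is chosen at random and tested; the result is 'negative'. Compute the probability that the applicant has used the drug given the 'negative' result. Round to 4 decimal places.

P(H | E) ≈ 0.0324

Write H for 'the applicant has used the drug'. Prior odds H:¬H = 0.216/0.784 = 0.27551. For the 'negative' outcome, the likelihood ratio is 0.103/0.847 = 0.12161.
Posterior odds = 0.27551 × 0.12161 = 0.033504, so P(H|E) = 0.033504/(1+0.033504) = 0.0324.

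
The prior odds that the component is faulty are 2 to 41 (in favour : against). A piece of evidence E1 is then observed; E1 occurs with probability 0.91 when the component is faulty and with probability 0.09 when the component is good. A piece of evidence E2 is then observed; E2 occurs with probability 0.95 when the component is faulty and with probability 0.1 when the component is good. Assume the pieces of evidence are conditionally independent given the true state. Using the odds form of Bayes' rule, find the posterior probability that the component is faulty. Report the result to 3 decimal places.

Prior odds = 2/41 = 0.048780. In log-odds, ln(0.048780) = -3.0204.
Add log likelihood ratios: ln(10.111) + ln(9.5000) = 4.5649.
Posterior log-odds = 1.5445, so posterior odds = exp(1.5445) = 4.6856. Converting, P(H|E) = 4.6856/5.6856 = 0.824.

Posterior probability ≈ 0.824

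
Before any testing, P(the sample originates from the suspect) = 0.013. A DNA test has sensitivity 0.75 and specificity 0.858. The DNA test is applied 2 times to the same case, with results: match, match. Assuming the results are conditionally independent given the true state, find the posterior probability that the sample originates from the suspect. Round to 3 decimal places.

Posterior P(H) ≈ 0.269

Let H be the event that the sample originates from the suspect; start with P(H) = 0.013. P('match'|H) = 0.75, P('match'|¬H) = 0.142.
Update on result 1 ('match'): P(H) ← 0.75·0.0130 / (0.75·0.0130 + 0.142·0.9870) = 0.0097500/0.14990 = 0.0650.
Update on result 2 ('match'): P(H) ← 0.75·0.0650 / (0.75·0.0650 + 0.142·0.9350) = 0.048781/0.18155 = 0.2687.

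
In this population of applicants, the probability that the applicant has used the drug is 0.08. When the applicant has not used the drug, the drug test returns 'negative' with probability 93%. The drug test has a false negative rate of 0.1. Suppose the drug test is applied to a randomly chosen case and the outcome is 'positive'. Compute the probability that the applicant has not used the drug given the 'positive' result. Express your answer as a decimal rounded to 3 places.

Let H be the event that the applicant has used the drug. P(H) = 0.08, so P(¬H) = 0.92. With E the 'positive' result, P(E|H) = 0.9 and P(E|¬H) = 0.07.
P(E) = 0.9·0.08 + 0.07·0.92 = 0.072000 + 0.064400 = 0.13640.
By Bayes' theorem, P(H|E) = 0.072000 / 0.13640 = 0.528. Hence P(¬H|E) = 1 − 0.528 = 0.472.

P(¬H | E) ≈ 0.472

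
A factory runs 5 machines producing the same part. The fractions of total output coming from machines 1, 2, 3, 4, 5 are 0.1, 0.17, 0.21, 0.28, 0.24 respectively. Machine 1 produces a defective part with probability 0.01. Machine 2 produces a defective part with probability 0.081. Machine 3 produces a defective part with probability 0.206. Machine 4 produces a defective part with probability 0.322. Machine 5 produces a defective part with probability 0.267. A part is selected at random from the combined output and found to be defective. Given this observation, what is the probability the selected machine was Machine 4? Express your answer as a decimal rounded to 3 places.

Posterior probability ≈ 0.425

P(defective|M1) = 0.01; P(defective|M2) = 0.081; P(defective|M3) = 0.206; P(defective|M4) = 0.322; P(defective|M5) = 0.267.
Prior × likelihood for each source: 0.1·0.01=0.001000, 0.17·0.081=0.01377, 0.21·0.206=0.04326, 0.28·0.322=0.09016, 0.24·0.267=0.06408. Summing gives P(defective) = 0.21227.
P(Machine 4 | defective) = 0.09016 / 0.21227 = 0.425.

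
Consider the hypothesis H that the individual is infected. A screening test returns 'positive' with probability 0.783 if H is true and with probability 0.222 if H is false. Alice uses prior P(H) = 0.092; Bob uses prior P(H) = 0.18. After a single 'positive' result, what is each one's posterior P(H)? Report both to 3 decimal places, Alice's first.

Alice: 0.263; Bob: 0.436

The likelihood ratio for a 'positive' result is 0.783/0.222 = 3.5270.
Alice: prior odds 0.092/0.908 = 0.10132; posterior odds 0.35736; posterior probability 0.263.
Bob: prior odds 0.18/0.82 = 0.21951; posterior odds 0.77423; posterior probability 0.436.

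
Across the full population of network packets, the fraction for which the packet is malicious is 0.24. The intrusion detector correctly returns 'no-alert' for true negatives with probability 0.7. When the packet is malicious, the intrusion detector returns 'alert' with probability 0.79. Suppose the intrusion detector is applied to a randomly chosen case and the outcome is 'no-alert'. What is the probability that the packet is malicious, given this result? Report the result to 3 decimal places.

Write H for 'the packet is malicious'. Prior odds H:¬H = 0.24/0.76 = 0.31579. For the 'no-alert' outcome, the likelihood ratio is 0.21/0.7 = 0.30000.
Posterior odds = 0.31579 × 0.30000 = 0.094737, so P(H|E) = 0.094737/(1+0.094737) = 0.087.

P(H | E) ≈ 0.087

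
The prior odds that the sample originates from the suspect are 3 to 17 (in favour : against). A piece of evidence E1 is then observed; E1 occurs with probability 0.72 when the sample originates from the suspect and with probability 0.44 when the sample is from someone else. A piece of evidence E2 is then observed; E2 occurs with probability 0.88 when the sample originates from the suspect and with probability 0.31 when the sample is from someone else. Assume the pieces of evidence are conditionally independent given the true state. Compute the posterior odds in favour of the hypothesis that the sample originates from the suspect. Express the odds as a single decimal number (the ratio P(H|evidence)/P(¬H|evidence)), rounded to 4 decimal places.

Posterior odds ≈ 0.8197

Prior odds = 3/17 = 0.17647.
Likelihood ratio for E1 = 0.72/0.44 = 1.6364.
Likelihood ratio for E2 = 0.88/0.31 = 2.8387.
Posterior odds = prior odds × LR₁ × LR₂ = 0.81973.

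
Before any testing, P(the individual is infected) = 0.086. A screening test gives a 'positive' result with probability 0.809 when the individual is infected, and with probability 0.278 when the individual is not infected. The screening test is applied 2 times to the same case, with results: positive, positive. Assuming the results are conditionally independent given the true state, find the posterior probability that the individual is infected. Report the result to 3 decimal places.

With H the event that the individual is infected, the joint likelihood of the observed sequence is P(data|H) = 0.809·0.809 = 0.65448 and P(data|¬H) = 0.278·0.278 = 0.077284.
Bayes: P(H|data) = 0.086·0.65448 / (0.086·0.65448 + 0.914·0.077284) = 0.056285/0.12692 = 0.4435.

Posterior P(H) ≈ 0.443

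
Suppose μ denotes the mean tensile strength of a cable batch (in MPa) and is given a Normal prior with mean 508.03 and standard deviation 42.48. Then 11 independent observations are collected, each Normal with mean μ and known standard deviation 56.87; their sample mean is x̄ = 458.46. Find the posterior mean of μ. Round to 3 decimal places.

Posterior mean ≈ 465.405

With known σ, the Normal prior is conjugate. Weight on the data is w = (n/σ²)/(n/σ² + 1/τ₀²) = 0.00340115/(0.00340115+0.00055415) = 0.85990.
Posterior mean = w·x̄ + (1−w)·μ₀ = 0.85990·458.46 + 0.14010·508.03 = 465.405.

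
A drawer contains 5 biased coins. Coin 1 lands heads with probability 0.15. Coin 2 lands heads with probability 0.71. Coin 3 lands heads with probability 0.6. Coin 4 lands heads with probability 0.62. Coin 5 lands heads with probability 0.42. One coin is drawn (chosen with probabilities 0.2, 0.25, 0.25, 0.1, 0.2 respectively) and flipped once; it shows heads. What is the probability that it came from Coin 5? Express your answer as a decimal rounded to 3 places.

Posterior probability ≈ 0.167

P(heads|C1) = 0.15; P(heads|C2) = 0.71; P(heads|C3) = 0.6; P(heads|C4) = 0.62; P(heads|C5) = 0.42.
Prior × likelihood for each source: 0.2·0.15=0.03000, 0.25·0.71=0.1775, 0.25·0.6=0.1500, 0.1·0.62=0.06200, 0.2·0.42=0.08400. Summing gives P(heads) = 0.50350.
P(Coin 5 | heads) = 0.08400 / 0.50350 = 0.167.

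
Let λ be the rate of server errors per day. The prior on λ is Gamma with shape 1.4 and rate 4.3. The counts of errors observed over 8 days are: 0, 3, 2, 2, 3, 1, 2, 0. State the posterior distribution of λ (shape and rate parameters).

Posterior: Gamma(shape=14.4, rate=12.3)

The Poisson likelihood adds the total count to the shape and the number of exposure periods to the rate. Here ∑xᵢ = 13 and n = 8, so shape 1.4→14.4 and rate 4.3→12.3.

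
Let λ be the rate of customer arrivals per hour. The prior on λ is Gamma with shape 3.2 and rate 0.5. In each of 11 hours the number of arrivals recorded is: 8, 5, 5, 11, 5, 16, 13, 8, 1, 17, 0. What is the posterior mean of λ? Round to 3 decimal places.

Total count ∑xᵢ = 89 over n = 11 hours.
Gamma is conjugate to the Poisson likelihood: posterior is Gamma(shape = 3.2+89 = 92.2, rate = 0.5+11 = 11.5).
E[λ | data] = 92.2/11.5 = 8.017.

Posterior mean ≈ 8.017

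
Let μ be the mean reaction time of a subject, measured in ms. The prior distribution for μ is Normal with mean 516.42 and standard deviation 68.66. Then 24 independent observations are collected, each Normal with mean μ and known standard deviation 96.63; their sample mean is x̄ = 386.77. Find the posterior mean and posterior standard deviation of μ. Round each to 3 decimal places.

Posterior mean ≈ 396.654; posterior SD ≈ 18.958

With known σ, the Normal prior is conjugate. Weight on the data is w = (n/σ²)/(n/σ² + 1/τ₀²) = 0.00257032/(0.00257032+0.00021213) = 0.92376.
Posterior mean = w·x̄ + (1−w)·μ₀ = 0.92376·386.77 + 0.076237·516.42 = 396.654. Posterior variance = 1/(0.00257032+0.00021213) = 359.396, so SD = 18.958.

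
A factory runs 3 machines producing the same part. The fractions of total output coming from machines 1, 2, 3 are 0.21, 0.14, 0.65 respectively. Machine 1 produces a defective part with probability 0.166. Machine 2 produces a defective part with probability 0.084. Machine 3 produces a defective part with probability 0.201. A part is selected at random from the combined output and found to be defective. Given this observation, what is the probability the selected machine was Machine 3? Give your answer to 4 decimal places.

Posterior probability ≈ 0.7370

Tabulate prior·likelihood by source: [1] prior 0.21, lik 0.166, product 0.03486; [2] prior 0.14, lik 0.084, product 0.01176; [3] prior 0.65, lik 0.201, product 0.1307.
Normalizing constant = 0.17727; the posterior for Machine 3 is its product over the sum, 0.1307/0.17727 = 0.7370.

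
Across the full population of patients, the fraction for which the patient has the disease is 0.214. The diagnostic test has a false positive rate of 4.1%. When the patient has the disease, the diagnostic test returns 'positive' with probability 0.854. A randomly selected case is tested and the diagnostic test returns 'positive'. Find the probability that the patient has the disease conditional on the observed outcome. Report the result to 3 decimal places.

P(H | E) ≈ 0.850

Let H be the event that the patient has the disease. P(H) = 0.214, so P(¬H) = 0.786. With E the 'positive' result, P(E|H) = 0.854 and P(E|¬H) = 0.041.
P(E) = 0.854·0.214 + 0.041·0.786 = 0.18276 + 0.032226 = 0.21498.
By Bayes' theorem, P(H|E) = 0.18276 / 0.21498 = 0.850.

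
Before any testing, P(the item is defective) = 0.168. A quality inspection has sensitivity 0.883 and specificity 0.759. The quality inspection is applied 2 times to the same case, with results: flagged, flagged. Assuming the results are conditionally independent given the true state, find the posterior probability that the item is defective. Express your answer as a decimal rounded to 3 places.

Let H be the event that the item is defective; start with P(H) = 0.168. P('flagged'|H) = 0.883, P('flagged'|¬H) = 0.241.
Update on result 1 ('flagged'): P(H) ← 0.883·0.1680 / (0.883·0.1680 + 0.241·0.8320) = 0.14834/0.34886 = 0.4252.
Update on result 2 ('flagged'): P(H) ← 0.883·0.4252 / (0.883·0.4252 + 0.241·0.5748) = 0.37548/0.51400 = 0.7305.

Posterior P(H) ≈ 0.731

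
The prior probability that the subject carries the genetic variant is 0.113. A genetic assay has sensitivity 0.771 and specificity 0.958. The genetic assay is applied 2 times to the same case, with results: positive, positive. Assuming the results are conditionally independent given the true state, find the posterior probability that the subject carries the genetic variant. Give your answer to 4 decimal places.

Posterior P(H) ≈ 0.9772

Let H be the event that the subject carries the genetic variant; start with P(H) = 0.113. P('positive'|H) = 0.771, P('positive'|¬H) = 0.042.
Update on result 1 ('positive'): P(H) ← 0.771·0.1130 / (0.771·0.1130 + 0.042·0.8870) = 0.087123/0.12438 = 0.7005.
Update on result 2 ('positive'): P(H) ← 0.771·0.7005 / (0.771·0.7005 + 0.042·0.2995) = 0.54007/0.55265 = 0.9772.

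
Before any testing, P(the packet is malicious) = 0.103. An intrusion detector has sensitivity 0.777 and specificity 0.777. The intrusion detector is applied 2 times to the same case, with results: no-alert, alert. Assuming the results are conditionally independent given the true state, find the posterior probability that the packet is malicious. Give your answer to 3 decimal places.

With H the event that the packet is malicious, the joint likelihood of the observed sequence is P(data|H) = 0.223·0.777 = 0.17327 and P(data|¬H) = 0.777·0.223 = 0.17327.
Bayes: P(H|data) = 0.103·0.17327 / (0.103·0.17327 + 0.897·0.17327) = 0.017847/0.17327 = 0.1030.

Posterior P(H) ≈ 0.103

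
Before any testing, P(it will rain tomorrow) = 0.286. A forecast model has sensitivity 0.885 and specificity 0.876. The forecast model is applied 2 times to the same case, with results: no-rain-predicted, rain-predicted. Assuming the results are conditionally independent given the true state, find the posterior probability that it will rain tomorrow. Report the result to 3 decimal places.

Posterior P(H) ≈ 0.273

With H the event that it will rain tomorrow, the joint likelihood of the observed sequence is P(data|H) = 0.115·0.885 = 0.10178 and P(data|¬H) = 0.876·0.124 = 0.10862.
Bayes: P(H|data) = 0.286·0.10178 / (0.286·0.10178 + 0.714·0.10862) = 0.029108/0.10667 = 0.2729.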